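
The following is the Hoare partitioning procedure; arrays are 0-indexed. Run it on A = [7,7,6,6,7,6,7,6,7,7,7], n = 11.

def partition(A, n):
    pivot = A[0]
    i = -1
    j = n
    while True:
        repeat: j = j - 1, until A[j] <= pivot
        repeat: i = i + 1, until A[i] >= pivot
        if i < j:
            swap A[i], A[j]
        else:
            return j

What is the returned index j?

pivot = A[0] = 7; i = -1, j = 11
j→10 (A[10]=7≤7), i→0 (A[0]=7≥7); i<j, swap → [7,7,6,6,7,6,7,6,7,7,7]
j→9 (A[9]=7≤7), i→1 (A[1]=7≥7); i<j, swap → [7,7,6,6,7,6,7,6,7,7,7]
j→8 (A[8]=7≤7), i→4 (A[4]=7≥7); i<j, swap → [7,7,6,6,7,6,7,6,7,7,7]
j→7 (A[7]=6≤7), i→6 (A[6]=7≥7); i<j, swap → [7,7,6,6,7,6,6,7,7,7,7]
j→6, i→7; i≥j, return j=6. A = [7,7,6,6,7,6,6,7,7,7,7]

6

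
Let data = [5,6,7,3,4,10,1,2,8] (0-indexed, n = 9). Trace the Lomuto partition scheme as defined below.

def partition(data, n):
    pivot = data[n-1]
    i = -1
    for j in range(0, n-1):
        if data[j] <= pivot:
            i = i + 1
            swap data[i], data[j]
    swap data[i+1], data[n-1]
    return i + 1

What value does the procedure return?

pivot=8, i=-1
j=0: 5≤8, i=0, swap(0,0) ⇒ [5,6,7,3,4,10,1,2,8]
j=1: 6≤8, i=1, swap(1,1) ⇒ [5,6,7,3,4,10,1,2,8]
j=2: 7≤8, i=2, swap(2,2) ⇒ [5,6,7,3,4,10,1,2,8]
j=3: 3≤8, i=3, swap(3,3) ⇒ [5,6,7,3,4,10,1,2,8]
j=4: 4≤8, i=4, swap(4,4) ⇒ [5,6,7,3,4,10,1,2,8]
j=5: 10>8, skip
j=6: 1≤8, i=5, swap(5,6) ⇒ [5,6,7,3,4,1,10,2,8]
j=7: 2≤8, i=6, swap(6,7) ⇒ [5,6,7,3,4,1,2,10,8]
swap(7,8) ⇒ [5,6,7,3,4,1,2,8,10]; return 7

7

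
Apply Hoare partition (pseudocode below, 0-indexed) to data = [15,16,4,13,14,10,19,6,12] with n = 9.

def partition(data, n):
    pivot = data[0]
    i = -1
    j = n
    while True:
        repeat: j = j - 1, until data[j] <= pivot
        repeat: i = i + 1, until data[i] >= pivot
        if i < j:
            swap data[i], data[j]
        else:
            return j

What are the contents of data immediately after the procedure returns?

pivot=15
j stops at 8 (12), i stops at 0 (15); swap ⇒ [12,16,4,13,14,10,19,6,15]
j stops at 7 (6), i stops at 1 (16); swap ⇒ [12,6,4,13,14,10,19,16,15]
j stops at 5, i stops at 6; i≥j ⇒ return 5. data=[12,6,4,13,14,10,19,16,15]

[12,6,4,13,14,10,19,16,15]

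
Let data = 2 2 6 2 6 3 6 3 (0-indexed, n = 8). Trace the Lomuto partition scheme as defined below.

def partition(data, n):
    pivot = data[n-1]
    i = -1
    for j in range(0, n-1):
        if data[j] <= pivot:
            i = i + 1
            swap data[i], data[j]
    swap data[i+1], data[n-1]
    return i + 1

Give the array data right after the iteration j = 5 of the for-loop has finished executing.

2 2 2 3 6 6 6 3

pivot = data[7] = 3; i = -1
j=0: data[0]=2 ≤ 3 → i=0, swap data[0],data[0] (no change) → 2 2 6 2 6 3 6 3
j=1: data[1]=2 ≤ 3 → i=1, swap data[1],data[1] (no change) → 2 2 6 2 6 3 6 3
j=2: data[2]=6 > 3 → no swap
j=3: data[3]=2 ≤ 3 → i=2, swap data[2],data[3] → 2 2 2 6 6 3 6 3
j=4: data[4]=6 > 3 → no swap
j=5: data[5]=3 ≤ 3 → i=3, swap data[3],data[5] → 2 2 2 3 6 6 6 3
(after j=5) data = 2 2 2 3 6 6 6 3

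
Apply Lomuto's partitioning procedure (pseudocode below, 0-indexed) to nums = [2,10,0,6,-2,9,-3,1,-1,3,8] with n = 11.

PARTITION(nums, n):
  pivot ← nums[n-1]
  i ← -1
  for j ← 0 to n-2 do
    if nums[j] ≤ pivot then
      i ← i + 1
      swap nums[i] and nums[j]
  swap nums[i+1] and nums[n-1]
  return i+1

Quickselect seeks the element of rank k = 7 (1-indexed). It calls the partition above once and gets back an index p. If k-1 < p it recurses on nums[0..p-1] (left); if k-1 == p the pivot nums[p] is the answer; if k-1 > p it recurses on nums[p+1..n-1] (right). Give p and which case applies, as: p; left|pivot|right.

8; left

pivot = nums[10] = 8; i = -1
j=0: nums[0]=2 ≤ 8 → i=0, swap nums[0],nums[0] (no change) → [2,10,0,6,-2,9,-3,1,-1,3,8]
j=1: nums[1]=10 > 8 → no swap
j=2: nums[2]=0 ≤ 8 → i=1, swap nums[1],nums[2] → [2,0,10,6,-2,9,-3,1,-1,3,8]
j=3: nums[3]=6 ≤ 8 → i=2, swap nums[2],nums[3] → [2,0,6,10,-2,9,-3,1,-1,3,8]
j=4: nums[4]=-2 ≤ 8 → i=3, swap nums[3],nums[4] → [2,0,6,-2,10,9,-3,1,-1,3,8]
j=5: nums[5]=9 > 8 → no swap
j=6: nums[6]=-3 ≤ 8 → i=4, swap nums[4],nums[6] → [2,0,6,-2,-3,9,10,1,-1,3,8]
j=7: nums[7]=1 ≤ 8 → i=5, swap nums[5],nums[7] → [2,0,6,-2,-3,1,10,9,-1,3,8]
j=8: nums[8]=-1 ≤ 8 → i=6, swap nums[6],nums[8] → [2,0,6,-2,-3,1,-1,9,10,3,8]
j=9: nums[9]=3 ≤ 8 → i=7, swap nums[7],nums[9] → [2,0,6,-2,-3,1,-1,3,10,9,8]
final swap nums[8],nums[10] → [2,0,6,-2,-3,1,-1,3,8,9,10]; return 8
p = 8; k-1 = 6 < 8 ⇒ left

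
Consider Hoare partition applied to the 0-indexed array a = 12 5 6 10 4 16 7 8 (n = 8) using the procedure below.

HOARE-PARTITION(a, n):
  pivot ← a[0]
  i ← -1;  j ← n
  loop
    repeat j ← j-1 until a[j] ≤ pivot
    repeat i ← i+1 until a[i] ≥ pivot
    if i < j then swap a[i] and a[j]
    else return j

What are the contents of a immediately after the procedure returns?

pivot=12
j stops at 7 (8), i stops at 0 (12); swap ⇒ 8 5 6 10 4 16 7 12
j stops at 6 (7), i stops at 5 (16); swap ⇒ 8 5 6 10 4 7 16 12
j stops at 5, i stops at 6; i≥j ⇒ return 5. a=8 5 6 10 4 7 16 12

8 5 6 10 4 7 16 12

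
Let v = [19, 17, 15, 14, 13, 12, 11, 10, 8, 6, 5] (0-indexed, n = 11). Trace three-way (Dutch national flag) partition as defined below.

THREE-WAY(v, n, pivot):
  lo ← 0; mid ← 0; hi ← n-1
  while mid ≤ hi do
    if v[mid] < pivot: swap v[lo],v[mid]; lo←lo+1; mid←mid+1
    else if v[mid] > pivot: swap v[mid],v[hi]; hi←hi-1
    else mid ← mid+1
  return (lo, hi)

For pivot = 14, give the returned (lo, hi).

lo=0 mid=0 hi=10
19>14: swap(0,10), hi=9 ⇒ [5, 17, 15, 14, 13, 12, 11, 10, 8, 6, 19]
5<14: swap(0,0), lo=1 mid=1 ⇒ [5, 17, 15, 14, 13, 12, 11, 10, 8, 6, 19]
17>14: swap(1,9), hi=8 ⇒ [5, 6, 15, 14, 13, 12, 11, 10, 8, 17, 19]
6<14: swap(1,1), lo=2 mid=2 ⇒ [5, 6, 15, 14, 13, 12, 11, 10, 8, 17, 19]
15>14: swap(2,8), hi=7 ⇒ [5, 6, 8, 14, 13, 12, 11, 10, 15, 17, 19]
8<14: swap(2,2), lo=3 mid=3 ⇒ [5, 6, 8, 14, 13, 12, 11, 10, 15, 17, 19]
14=14: mid=4
13<14: swap(3,4), lo=4 mid=5 ⇒ [5, 6, 8, 13, 14, 12, 11, 10, 15, 17, 19]
12<14: swap(4,5), lo=5 mid=6 ⇒ [5, 6, 8, 13, 12, 14, 11, 10, 15, 17, 19]
11<14: swap(5,6), lo=6 mid=7 ⇒ [5, 6, 8, 13, 12, 11, 14, 10, 15, 17, 19]
10<14: swap(6,7), lo=7 mid=8 ⇒ [5, 6, 8, 13, 12, 11, 10, 14, 15, 17, 19]
done. lo=7 hi=7; v=[5, 6, 8, 13, 12, 11, 10, 14, 15, 17, 19]

(7, 7)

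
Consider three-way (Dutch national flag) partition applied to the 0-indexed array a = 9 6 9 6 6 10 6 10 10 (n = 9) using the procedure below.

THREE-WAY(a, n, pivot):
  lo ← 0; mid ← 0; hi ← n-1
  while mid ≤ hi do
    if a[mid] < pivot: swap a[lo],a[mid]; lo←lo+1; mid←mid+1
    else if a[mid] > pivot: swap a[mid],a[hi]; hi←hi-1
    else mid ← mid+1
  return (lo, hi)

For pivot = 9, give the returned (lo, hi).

pivot = 9; lo=0, mid=0, hi=8
a[mid]=9=9: mid=1
a[mid]=6<9: swap a[0],a[1]; lo=1,mid=2 → 6 9 9 6 6 10 6 10 10
a[mid]=9=9: mid=3
a[mid]=6<9: swap a[1],a[3]; lo=2,mid=4 → 6 6 9 9 6 10 6 10 10
a[mid]=6<9: swap a[2],a[4]; lo=3,mid=5 → 6 6 6 9 9 10 6 10 10
a[mid]=10>9: swap a[5],a[8]; hi=7 → 6 6 6 9 9 10 6 10 10
a[mid]=10>9: swap a[5],a[7]; hi=6 → 6 6 6 9 9 10 6 10 10
a[mid]=10>9: swap a[5],a[6]; hi=5 → 6 6 6 9 9 6 10 10 10
a[mid]=6<9: swap a[3],a[5]; lo=4,mid=6 → 6 6 6 6 9 9 10 10 10
end: lo=4, hi=5; a = 6 6 6 6 9 9 10 10 10

(4, 5)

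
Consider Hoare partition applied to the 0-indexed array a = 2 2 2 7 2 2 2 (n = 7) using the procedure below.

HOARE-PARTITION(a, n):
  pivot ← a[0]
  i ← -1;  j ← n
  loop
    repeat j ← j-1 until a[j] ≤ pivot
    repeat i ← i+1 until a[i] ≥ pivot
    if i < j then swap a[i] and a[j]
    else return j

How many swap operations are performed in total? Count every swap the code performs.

3

pivot=2
j stops at 6 (2), i stops at 0 (2); swap ⇒ 2 2 2 7 2 2 2
j stops at 5 (2), i stops at 1 (2); swap ⇒ 2 2 2 7 2 2 2
j stops at 4 (2), i stops at 2 (2); swap ⇒ 2 2 2 7 2 2 2
j stops at 2, i stops at 3; i≥j ⇒ return 2. a=2 2 2 7 2 2 2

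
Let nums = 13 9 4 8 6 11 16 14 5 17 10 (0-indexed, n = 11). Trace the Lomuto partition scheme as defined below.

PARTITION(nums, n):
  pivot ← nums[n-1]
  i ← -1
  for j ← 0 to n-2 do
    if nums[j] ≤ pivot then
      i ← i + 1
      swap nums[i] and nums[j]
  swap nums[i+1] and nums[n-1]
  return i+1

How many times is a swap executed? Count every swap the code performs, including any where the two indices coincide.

6

pivot = nums[10] = 10; i = -1
j=0: nums[0]=13 > 10 → no swap
j=1: nums[1]=9 ≤ 10 → i=0, swap nums[0],nums[1] → 9 13 4 8 6 11 16 14 5 17 10
j=2: nums[2]=4 ≤ 10 → i=1, swap nums[1],nums[2] → 9 4 13 8 6 11 16 14 5 17 10
j=3: nums[3]=8 ≤ 10 → i=2, swap nums[2],nums[3] → 9 4 8 13 6 11 16 14 5 17 10
j=4: nums[4]=6 ≤ 10 → i=3, swap nums[3],nums[4] → 9 4 8 6 13 11 16 14 5 17 10
j=5: nums[5]=11 > 10 → no swap
j=6: nums[6]=16 > 10 → no swap
j=7: nums[7]=14 > 10 → no swap
j=8: nums[8]=5 ≤ 10 → i=4, swap nums[4],nums[8] → 9 4 8 6 5 11 16 14 13 17 10
j=9: nums[9]=17 > 10 → no swap
final swap nums[5],nums[10] → 9 4 8 6 5 10 16 14 13 17 11; return 5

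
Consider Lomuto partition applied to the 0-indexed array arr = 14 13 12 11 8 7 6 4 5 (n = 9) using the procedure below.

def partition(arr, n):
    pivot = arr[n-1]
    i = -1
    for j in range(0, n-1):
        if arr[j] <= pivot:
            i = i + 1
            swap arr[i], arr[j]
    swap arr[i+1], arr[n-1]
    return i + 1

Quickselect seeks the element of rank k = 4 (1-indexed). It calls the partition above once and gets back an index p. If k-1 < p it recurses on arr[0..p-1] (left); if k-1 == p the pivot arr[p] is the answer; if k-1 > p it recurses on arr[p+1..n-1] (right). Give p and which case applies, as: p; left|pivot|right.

1; right

pivot=5, i=-1
j=0: 14>5, skip
j=1: 13>5, skip
j=2: 12>5, skip
j=3: 11>5, skip
j=4: 8>5, skip
j=5: 7>5, skip
j=6: 6>5, skip
j=7: 4≤5, i=0, swap(0,7) ⇒ 4 13 12 11 8 7 6 14 5
swap(1,8) ⇒ 4 5 12 11 8 7 6 14 13; return 1
p = 1; k-1 = 3 > 1 ⇒ right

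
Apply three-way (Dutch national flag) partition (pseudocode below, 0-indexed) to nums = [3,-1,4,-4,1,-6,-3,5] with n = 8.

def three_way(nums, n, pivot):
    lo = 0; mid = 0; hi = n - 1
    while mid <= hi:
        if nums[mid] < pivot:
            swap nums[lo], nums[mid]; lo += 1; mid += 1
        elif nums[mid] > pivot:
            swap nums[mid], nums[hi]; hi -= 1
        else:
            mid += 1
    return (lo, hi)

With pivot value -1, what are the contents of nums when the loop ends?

[-3,-6,-4,-1,1,4,5,3]

pivot = -1; lo=0, mid=0, hi=7
nums[mid]=3>-1: swap nums[0],nums[7]; hi=6 → [5,-1,4,-4,1,-6,-3,3]
nums[mid]=5>-1: swap nums[0],nums[6]; hi=5 → [-3,-1,4,-4,1,-6,5,3]
nums[mid]=-3<-1: swap nums[0],nums[0]; lo=1,mid=1 → [-3,-1,4,-4,1,-6,5,3]
nums[mid]=-1=-1: mid=2
nums[mid]=4>-1: swap nums[2],nums[5]; hi=4 → [-3,-1,-6,-4,1,4,5,3]
nums[mid]=-6<-1: swap nums[1],nums[2]; lo=2,mid=3 → [-3,-6,-1,-4,1,4,5,3]
nums[mid]=-4<-1: swap nums[2],nums[3]; lo=3,mid=4 → [-3,-6,-4,-1,1,4,5,3]
nums[mid]=1>-1: swap nums[4],nums[4]; hi=3 → [-3,-6,-4,-1,1,4,5,3]
end: lo=3, hi=3; nums = [-3,-6,-4,-1,1,4,5,3]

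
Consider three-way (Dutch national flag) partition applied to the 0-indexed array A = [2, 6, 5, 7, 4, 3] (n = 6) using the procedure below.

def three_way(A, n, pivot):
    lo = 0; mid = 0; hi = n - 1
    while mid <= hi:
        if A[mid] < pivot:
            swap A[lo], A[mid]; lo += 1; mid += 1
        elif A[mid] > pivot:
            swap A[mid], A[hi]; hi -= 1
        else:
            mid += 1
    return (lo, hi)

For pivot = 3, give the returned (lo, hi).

(1, 1)

lo=0 mid=0 hi=5
2<3: swap(0,0), lo=1 mid=1 ⇒ [2, 6, 5, 7, 4, 3]
6>3: swap(1,5), hi=4 ⇒ [2, 3, 5, 7, 4, 6]
3=3: mid=2
5>3: swap(2,4), hi=3 ⇒ [2, 3, 4, 7, 5, 6]
4>3: swap(2,3), hi=2 ⇒ [2, 3, 7, 4, 5, 6]
7>3: swap(2,2), hi=1 ⇒ [2, 3, 7, 4, 5, 6]
done. lo=1 hi=1; A=[2, 3, 7, 4, 5, 6]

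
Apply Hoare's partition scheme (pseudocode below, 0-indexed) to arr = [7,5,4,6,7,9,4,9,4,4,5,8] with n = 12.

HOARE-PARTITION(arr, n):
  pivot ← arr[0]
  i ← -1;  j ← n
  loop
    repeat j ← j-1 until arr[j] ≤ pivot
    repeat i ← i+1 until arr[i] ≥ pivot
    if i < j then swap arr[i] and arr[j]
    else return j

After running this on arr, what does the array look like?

pivot=7
j stops at 10 (5), i stops at 0 (7); swap ⇒ [5,5,4,6,7,9,4,9,4,4,7,8]
j stops at 9 (4), i stops at 4 (7); swap ⇒ [5,5,4,6,4,9,4,9,4,7,7,8]
j stops at 8 (4), i stops at 5 (9); swap ⇒ [5,5,4,6,4,4,4,9,9,7,7,8]
j stops at 6, i stops at 7; i≥j ⇒ return 6. arr=[5,5,4,6,4,4,4,9,9,7,7,8]

[5,5,4,6,4,4,4,9,9,7,7,8]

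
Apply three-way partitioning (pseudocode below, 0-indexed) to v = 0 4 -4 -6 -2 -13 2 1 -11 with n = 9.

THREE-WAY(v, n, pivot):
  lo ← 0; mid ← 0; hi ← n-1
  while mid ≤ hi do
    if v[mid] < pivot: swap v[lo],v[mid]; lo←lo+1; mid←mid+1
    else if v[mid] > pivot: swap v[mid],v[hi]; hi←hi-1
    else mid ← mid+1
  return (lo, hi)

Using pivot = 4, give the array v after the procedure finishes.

0 -4 -6 -2 -13 2 1 -11 4

lo=0 mid=0 hi=8
0<4: swap(0,0), lo=1 mid=1 ⇒ 0 4 -4 -6 -2 -13 2 1 -11
4=4: mid=2
-4<4: swap(1,2), lo=2 mid=3 ⇒ 0 -4 4 -6 -2 -13 2 1 -11
-6<4: swap(2,3), lo=3 mid=4 ⇒ 0 -4 -6 4 -2 -13 2 1 -11
-2<4: swap(3,4), lo=4 mid=5 ⇒ 0 -4 -6 -2 4 -13 2 1 -11
-13<4: swap(4,5), lo=5 mid=6 ⇒ 0 -4 -6 -2 -13 4 2 1 -11
2<4: swap(5,6), lo=6 mid=7 ⇒ 0 -4 -6 -2 -13 2 4 1 -11
1<4: swap(6,7), lo=7 mid=8 ⇒ 0 -4 -6 -2 -13 2 1 4 -11
-11<4: swap(7,8), lo=8 mid=9 ⇒ 0 -4 -6 -2 -13 2 1 -11 4
done. lo=8 hi=8; v=0 -4 -6 -2 -13 2 1 -11 4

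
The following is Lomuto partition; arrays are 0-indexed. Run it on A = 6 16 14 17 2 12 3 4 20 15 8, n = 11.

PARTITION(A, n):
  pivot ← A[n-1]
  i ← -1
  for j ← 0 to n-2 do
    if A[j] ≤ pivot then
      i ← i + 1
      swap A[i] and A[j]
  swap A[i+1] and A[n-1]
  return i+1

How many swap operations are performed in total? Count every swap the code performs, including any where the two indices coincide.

5

pivot=8, i=-1
j=0: 6≤8, i=0, swap(0,0) ⇒ 6 16 14 17 2 12 3 4 20 15 8
j=1: 16>8, skip
j=2: 14>8, skip
j=3: 17>8, skip
j=4: 2≤8, i=1, swap(1,4) ⇒ 6 2 14 17 16 12 3 4 20 15 8
j=5: 12>8, skip
j=6: 3≤8, i=2, swap(2,6) ⇒ 6 2 3 17 16 12 14 4 20 15 8
j=7: 4≤8, i=3, swap(3,7) ⇒ 6 2 3 4 16 12 14 17 20 15 8
j=8: 20>8, skip
j=9: 15>8, skip
swap(4,10) ⇒ 6 2 3 4 8 12 14 17 20 15 16; return 4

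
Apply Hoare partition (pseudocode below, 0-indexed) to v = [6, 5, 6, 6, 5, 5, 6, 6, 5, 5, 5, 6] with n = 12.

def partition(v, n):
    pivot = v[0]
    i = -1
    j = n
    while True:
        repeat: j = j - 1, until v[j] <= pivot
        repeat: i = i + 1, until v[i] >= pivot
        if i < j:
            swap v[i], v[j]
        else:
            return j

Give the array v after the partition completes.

pivot = v[0] = 6; i = -1, j = 12
j→11 (v[11]=6≤6), i→0 (v[0]=6≥6); i<j, swap → [6, 5, 6, 6, 5, 5, 6, 6, 5, 5, 5, 6]
j→10 (v[10]=5≤6), i→2 (v[2]=6≥6); i<j, swap → [6, 5, 5, 6, 5, 5, 6, 6, 5, 5, 6, 6]
j→9 (v[9]=5≤6), i→3 (v[3]=6≥6); i<j, swap → [6, 5, 5, 5, 5, 5, 6, 6, 5, 6, 6, 6]
j→8 (v[8]=5≤6), i→6 (v[6]=6≥6); i<j, swap → [6, 5, 5, 5, 5, 5, 5, 6, 6, 6, 6, 6]
j→7, i→7; i≥j, return j=7. v = [6, 5, 5, 5, 5, 5, 5, 6, 6, 6, 6, 6]

[6, 5, 5, 5, 5, 5, 5, 6, 6, 6, 6, 6]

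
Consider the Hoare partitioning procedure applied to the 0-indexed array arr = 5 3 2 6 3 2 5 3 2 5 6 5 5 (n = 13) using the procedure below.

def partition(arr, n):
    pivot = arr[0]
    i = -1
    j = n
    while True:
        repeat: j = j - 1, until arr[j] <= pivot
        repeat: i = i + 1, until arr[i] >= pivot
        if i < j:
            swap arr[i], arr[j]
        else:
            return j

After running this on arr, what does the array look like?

pivot=5
j stops at 12 (5), i stops at 0 (5); swap ⇒ 5 3 2 6 3 2 5 3 2 5 6 5 5
j stops at 11 (5), i stops at 3 (6); swap ⇒ 5 3 2 5 3 2 5 3 2 5 6 6 5
j stops at 9 (5), i stops at 6 (5); swap ⇒ 5 3 2 5 3 2 5 3 2 5 6 6 5
j stops at 8, i stops at 9; i≥j ⇒ return 8. arr=5 3 2 5 3 2 5 3 2 5 6 6 5

5 3 2 5 3 2 5 3 2 5 6 6 5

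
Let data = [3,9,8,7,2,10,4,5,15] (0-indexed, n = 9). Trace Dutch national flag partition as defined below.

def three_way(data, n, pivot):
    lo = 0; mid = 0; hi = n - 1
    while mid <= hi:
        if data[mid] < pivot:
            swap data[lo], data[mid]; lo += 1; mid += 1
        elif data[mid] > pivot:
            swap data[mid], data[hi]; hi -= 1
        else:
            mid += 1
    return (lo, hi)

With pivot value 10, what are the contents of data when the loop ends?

lo=0 mid=0 hi=8
3<10: swap(0,0), lo=1 mid=1 ⇒ [3,9,8,7,2,10,4,5,15]
9<10: swap(1,1), lo=2 mid=2 ⇒ [3,9,8,7,2,10,4,5,15]
8<10: swap(2,2), lo=3 mid=3 ⇒ [3,9,8,7,2,10,4,5,15]
7<10: swap(3,3), lo=4 mid=4 ⇒ [3,9,8,7,2,10,4,5,15]
2<10: swap(4,4), lo=5 mid=5 ⇒ [3,9,8,7,2,10,4,5,15]
10=10: mid=6
4<10: swap(5,6), lo=6 mid=7 ⇒ [3,9,8,7,2,4,10,5,15]
5<10: swap(6,7), lo=7 mid=8 ⇒ [3,9,8,7,2,4,5,10,15]
15>10: swap(8,8), hi=7 ⇒ [3,9,8,7,2,4,5,10,15]
done. lo=7 hi=7; data=[3,9,8,7,2,4,5,10,15]

[3,9,8,7,2,4,5,10,15]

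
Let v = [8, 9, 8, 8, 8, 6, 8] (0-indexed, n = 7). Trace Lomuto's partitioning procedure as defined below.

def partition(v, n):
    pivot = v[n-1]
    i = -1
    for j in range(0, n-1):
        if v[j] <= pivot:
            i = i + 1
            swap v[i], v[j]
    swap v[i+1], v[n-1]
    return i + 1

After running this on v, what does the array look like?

pivot = v[6] = 8; i = -1
j=0: v[0]=8 ≤ 8 → i=0, swap v[0],v[0] (no change) → [8, 9, 8, 8, 8, 6, 8]
j=1: v[1]=9 > 8 → no swap
j=2: v[2]=8 ≤ 8 → i=1, swap v[1],v[2] → [8, 8, 9, 8, 8, 6, 8]
j=3: v[3]=8 ≤ 8 → i=2, swap v[2],v[3] → [8, 8, 8, 9, 8, 6, 8]
j=4: v[4]=8 ≤ 8 → i=3, swap v[3],v[4] → [8, 8, 8, 8, 9, 6, 8]
j=5: v[5]=6 ≤ 8 → i=4, swap v[4],v[5] → [8, 8, 8, 8, 6, 9, 8]
final swap v[5],v[6] → [8, 8, 8, 8, 6, 8, 9]; return 5

[8, 8, 8, 8, 6, 8, 9]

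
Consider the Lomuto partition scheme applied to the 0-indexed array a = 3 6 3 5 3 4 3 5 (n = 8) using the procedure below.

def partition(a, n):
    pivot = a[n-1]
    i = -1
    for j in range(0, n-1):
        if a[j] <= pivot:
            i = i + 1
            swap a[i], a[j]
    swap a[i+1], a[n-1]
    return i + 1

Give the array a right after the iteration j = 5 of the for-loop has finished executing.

pivot = a[7] = 5; i = -1
j=0: a[0]=3 ≤ 5 → i=0, swap a[0],a[0] (no change) → 3 6 3 5 3 4 3 5
j=1: a[1]=6 > 5 → no swap
j=2: a[2]=3 ≤ 5 → i=1, swap a[1],a[2] → 3 3 6 5 3 4 3 5
j=3: a[3]=5 ≤ 5 → i=2, swap a[2],a[3] → 3 3 5 6 3 4 3 5
j=4: a[4]=3 ≤ 5 → i=3, swap a[3],a[4] → 3 3 5 3 6 4 3 5
j=5: a[5]=4 ≤ 5 → i=4, swap a[4],a[5] → 3 3 5 3 4 6 3 5
(after j=5) a = 3 3 5 3 4 6 3 5

3 3 5 3 4 6 3 5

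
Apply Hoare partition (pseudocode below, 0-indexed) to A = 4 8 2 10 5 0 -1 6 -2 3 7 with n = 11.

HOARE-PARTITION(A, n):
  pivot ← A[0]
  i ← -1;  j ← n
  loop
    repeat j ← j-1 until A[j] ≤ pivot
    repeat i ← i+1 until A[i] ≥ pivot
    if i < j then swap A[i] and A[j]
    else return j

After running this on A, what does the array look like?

3 -2 2 -1 0 5 10 6 8 4 7

pivot = A[0] = 4; i = -1, j = 11
j→9 (A[9]=3≤4), i→0 (A[0]=4≥4); i<j, swap → 3 8 2 10 5 0 -1 6 -2 4 7
j→8 (A[8]=-2≤4), i→1 (A[1]=8≥4); i<j, swap → 3 -2 2 10 5 0 -1 6 8 4 7
j→6 (A[6]=-1≤4), i→3 (A[3]=10≥4); i<j, swap → 3 -2 2 -1 5 0 10 6 8 4 7
j→5 (A[5]=0≤4), i→4 (A[4]=5≥4); i<j, swap → 3 -2 2 -1 0 5 10 6 8 4 7
j→4, i→5; i≥j, return j=4. A = 3 -2 2 -1 0 5 10 6 8 4 7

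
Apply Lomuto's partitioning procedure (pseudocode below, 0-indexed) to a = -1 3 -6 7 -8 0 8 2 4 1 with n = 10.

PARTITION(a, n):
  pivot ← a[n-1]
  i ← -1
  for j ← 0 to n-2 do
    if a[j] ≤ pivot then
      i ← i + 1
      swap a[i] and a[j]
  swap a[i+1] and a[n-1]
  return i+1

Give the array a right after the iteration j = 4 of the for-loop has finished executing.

-1 -6 -8 7 3 0 8 2 4 1

pivot = a[9] = 1; i = -1
j=0: a[0]=-1 ≤ 1 → i=0, swap a[0],a[0] (no change) → -1 3 -6 7 -8 0 8 2 4 1
j=1: a[1]=3 > 1 → no swap
j=2: a[2]=-6 ≤ 1 → i=1, swap a[1],a[2] → -1 -6 3 7 -8 0 8 2 4 1
j=3: a[3]=7 > 1 → no swap
j=4: a[4]=-8 ≤ 1 → i=2, swap a[2],a[4] → -1 -6 -8 7 3 0 8 2 4 1
(after j=4) a = -1 -6 -8 7 3 0 8 2 4 1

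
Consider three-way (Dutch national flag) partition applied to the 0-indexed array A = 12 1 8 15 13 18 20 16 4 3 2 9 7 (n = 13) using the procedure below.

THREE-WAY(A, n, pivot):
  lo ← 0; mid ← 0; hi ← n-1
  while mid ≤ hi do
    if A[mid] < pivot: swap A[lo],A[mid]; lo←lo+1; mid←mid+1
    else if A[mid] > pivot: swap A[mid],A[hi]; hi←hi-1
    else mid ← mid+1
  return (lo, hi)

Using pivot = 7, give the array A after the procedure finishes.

lo=0 mid=0 hi=12
12>7: swap(0,12), hi=11 ⇒ 7 1 8 15 13 18 20 16 4 3 2 9 12
7=7: mid=1
1<7: swap(0,1), lo=1 mid=2 ⇒ 1 7 8 15 13 18 20 16 4 3 2 9 12
8>7: swap(2,11), hi=10 ⇒ 1 7 9 15 13 18 20 16 4 3 2 8 12
9>7: swap(2,10), hi=9 ⇒ 1 7 2 15 13 18 20 16 4 3 9 8 12
2<7: swap(1,2), lo=2 mid=3 ⇒ 1 2 7 15 13 18 20 16 4 3 9 8 12
15>7: swap(3,9), hi=8 ⇒ 1 2 7 3 13 18 20 16 4 15 9 8 12
3<7: swap(2,3), lo=3 mid=4 ⇒ 1 2 3 7 13 18 20 16 4 15 9 8 12
13>7: swap(4,8), hi=7 ⇒ 1 2 3 7 4 18 20 16 13 15 9 8 12
4<7: swap(3,4), lo=4 mid=5 ⇒ 1 2 3 4 7 18 20 16 13 15 9 8 12
18>7: swap(5,7), hi=6 ⇒ 1 2 3 4 7 16 20 18 13 15 9 8 12
16>7: swap(5,6), hi=5 ⇒ 1 2 3 4 7 20 16 18 13 15 9 8 12
20>7: swap(5,5), hi=4 ⇒ 1 2 3 4 7 20 16 18 13 15 9 8 12
done. lo=4 hi=4; A=1 2 3 4 7 20 16 18 13 15 9 8 12

1 2 3 4 7 20 16 18 13 15 9 8 12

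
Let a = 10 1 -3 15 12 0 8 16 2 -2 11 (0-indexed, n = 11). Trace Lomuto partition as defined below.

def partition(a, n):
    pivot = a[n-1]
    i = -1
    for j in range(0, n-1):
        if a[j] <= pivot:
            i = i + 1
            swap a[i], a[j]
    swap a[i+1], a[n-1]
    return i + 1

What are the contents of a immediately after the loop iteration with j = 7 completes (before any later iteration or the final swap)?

pivot=11, i=-1
j=0: 10≤11, i=0, swap(0,0) ⇒ 10 1 -3 15 12 0 8 16 2 -2 11
j=1: 1≤11, i=1, swap(1,1) ⇒ 10 1 -3 15 12 0 8 16 2 -2 11
j=2: -3≤11, i=2, swap(2,2) ⇒ 10 1 -3 15 12 0 8 16 2 -2 11
j=3: 15>11, skip
j=4: 12>11, skip
j=5: 0≤11, i=3, swap(3,5) ⇒ 10 1 -3 0 12 15 8 16 2 -2 11
j=6: 8≤11, i=4, swap(4,6) ⇒ 10 1 -3 0 8 15 12 16 2 -2 11
j=7: 16>11, skip
(after j=7) a = 10 1 -3 0 8 15 12 16 2 -2 11

10 1 -3 0 8 15 12 16 2 -2 11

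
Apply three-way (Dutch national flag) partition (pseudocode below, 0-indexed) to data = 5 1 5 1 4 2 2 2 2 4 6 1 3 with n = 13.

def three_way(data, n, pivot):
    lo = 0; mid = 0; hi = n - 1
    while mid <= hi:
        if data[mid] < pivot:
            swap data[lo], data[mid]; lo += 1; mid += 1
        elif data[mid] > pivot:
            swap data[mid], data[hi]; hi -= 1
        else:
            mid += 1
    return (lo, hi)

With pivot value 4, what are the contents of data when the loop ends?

3 1 1 1 2 2 2 2 4 4 6 5 5

pivot = 4; lo=0, mid=0, hi=12
data[mid]=5>4: swap data[0],data[12]; hi=11 → 3 1 5 1 4 2 2 2 2 4 6 1 5
data[mid]=3<4: swap data[0],data[0]; lo=1,mid=1 → 3 1 5 1 4 2 2 2 2 4 6 1 5
data[mid]=1<4: swap data[1],data[1]; lo=2,mid=2 → 3 1 5 1 4 2 2 2 2 4 6 1 5
data[mid]=5>4: swap data[2],data[11]; hi=10 → 3 1 1 1 4 2 2 2 2 4 6 5 5
data[mid]=1<4: swap data[2],data[2]; lo=3,mid=3 → 3 1 1 1 4 2 2 2 2 4 6 5 5
data[mid]=1<4: swap data[3],data[3]; lo=4,mid=4 → 3 1 1 1 4 2 2 2 2 4 6 5 5
data[mid]=4=4: mid=5
data[mid]=2<4: swap data[4],data[5]; lo=5,mid=6 → 3 1 1 1 2 4 2 2 2 4 6 5 5
data[mid]=2<4: swap data[5],data[6]; lo=6,mid=7 → 3 1 1 1 2 2 4 2 2 4 6 5 5
data[mid]=2<4: swap data[6],data[7]; lo=7,mid=8 → 3 1 1 1 2 2 2 4 2 4 6 5 5
data[mid]=2<4: swap data[7],data[8]; lo=8,mid=9 → 3 1 1 1 2 2 2 2 4 4 6 5 5
data[mid]=4=4: mid=10
data[mid]=6>4: swap data[10],data[10]; hi=9 → 3 1 1 1 2 2 2 2 4 4 6 5 5
end: lo=8, hi=9; data = 3 1 1 1 2 2 2 2 4 4 6 5 5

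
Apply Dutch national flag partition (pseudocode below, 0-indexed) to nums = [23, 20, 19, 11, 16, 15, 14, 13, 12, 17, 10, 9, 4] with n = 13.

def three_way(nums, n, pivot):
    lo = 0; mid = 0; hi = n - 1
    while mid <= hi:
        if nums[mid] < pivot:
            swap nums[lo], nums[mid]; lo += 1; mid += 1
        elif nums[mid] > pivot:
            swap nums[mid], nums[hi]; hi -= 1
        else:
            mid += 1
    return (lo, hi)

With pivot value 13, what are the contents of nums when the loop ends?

[4, 9, 10, 11, 12, 13, 14, 15, 17, 16, 19, 20, 23]

lo=0 mid=0 hi=12
23>13: swap(0,12), hi=11 ⇒ [4, 20, 19, 11, 16, 15, 14, 13, 12, 17, 10, 9, 23]
4<13: swap(0,0), lo=1 mid=1 ⇒ [4, 20, 19, 11, 16, 15, 14, 13, 12, 17, 10, 9, 23]
20>13: swap(1,11), hi=10 ⇒ [4, 9, 19, 11, 16, 15, 14, 13, 12, 17, 10, 20, 23]
9<13: swap(1,1), lo=2 mid=2 ⇒ [4, 9, 19, 11, 16, 15, 14, 13, 12, 17, 10, 20, 23]
19>13: swap(2,10), hi=9 ⇒ [4, 9, 10, 11, 16, 15, 14, 13, 12, 17, 19, 20, 23]
10<13: swap(2,2), lo=3 mid=3 ⇒ [4, 9, 10, 11, 16, 15, 14, 13, 12, 17, 19, 20, 23]
11<13: swap(3,3), lo=4 mid=4 ⇒ [4, 9, 10, 11, 16, 15, 14, 13, 12, 17, 19, 20, 23]
16>13: swap(4,9), hi=8 ⇒ [4, 9, 10, 11, 17, 15, 14, 13, 12, 16, 19, 20, 23]
17>13: swap(4,8), hi=7 ⇒ [4, 9, 10, 11, 12, 15, 14, 13, 17, 16, 19, 20, 23]
12<13: swap(4,4), lo=5 mid=5 ⇒ [4, 9, 10, 11, 12, 15, 14, 13, 17, 16, 19, 20, 23]
15>13: swap(5,7), hi=6 ⇒ [4, 9, 10, 11, 12, 13, 14, 15, 17, 16, 19, 20, 23]
13=13: mid=6
14>13: swap(6,6), hi=5 ⇒ [4, 9, 10, 11, 12, 13, 14, 15, 17, 16, 19, 20, 23]
done. lo=5 hi=5; nums=[4, 9, 10, 11, 12, 13, 14, 15, 17, 16, 19, 20, 23]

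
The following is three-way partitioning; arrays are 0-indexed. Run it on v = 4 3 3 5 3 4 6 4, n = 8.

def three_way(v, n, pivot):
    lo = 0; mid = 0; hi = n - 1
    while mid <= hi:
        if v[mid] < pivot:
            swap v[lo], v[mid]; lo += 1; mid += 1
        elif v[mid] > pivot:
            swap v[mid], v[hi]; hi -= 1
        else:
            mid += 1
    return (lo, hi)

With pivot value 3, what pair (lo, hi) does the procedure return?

(0, 2)

pivot = 3; lo=0, mid=0, hi=7
v[mid]=4>3: swap v[0],v[7]; hi=6 → 4 3 3 5 3 4 6 4
v[mid]=4>3: swap v[0],v[6]; hi=5 → 6 3 3 5 3 4 4 4
v[mid]=6>3: swap v[0],v[5]; hi=4 → 4 3 3 5 3 6 4 4
v[mid]=4>3: swap v[0],v[4]; hi=3 → 3 3 3 5 4 6 4 4
v[mid]=3=3: mid=1
v[mid]=3=3: mid=2
v[mid]=3=3: mid=3
v[mid]=5>3: swap v[3],v[3]; hi=2 → 3 3 3 5 4 6 4 4
end: lo=0, hi=2; v = 3 3 3 5 4 6 4 4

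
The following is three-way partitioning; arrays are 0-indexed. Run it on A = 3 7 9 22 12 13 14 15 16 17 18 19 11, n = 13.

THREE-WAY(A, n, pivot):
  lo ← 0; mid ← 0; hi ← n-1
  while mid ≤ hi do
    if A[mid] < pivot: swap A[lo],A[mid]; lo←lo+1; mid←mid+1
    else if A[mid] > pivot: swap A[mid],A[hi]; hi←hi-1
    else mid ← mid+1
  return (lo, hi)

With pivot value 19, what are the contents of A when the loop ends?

3 7 9 11 12 13 14 15 16 17 18 19 22

pivot = 19; lo=0, mid=0, hi=12
A[mid]=3<19: swap A[0],A[0]; lo=1,mid=1 → 3 7 9 22 12 13 14 15 16 17 18 19 11
A[mid]=7<19: swap A[1],A[1]; lo=2,mid=2 → 3 7 9 22 12 13 14 15 16 17 18 19 11
A[mid]=9<19: swap A[2],A[2]; lo=3,mid=3 → 3 7 9 22 12 13 14 15 16 17 18 19 11
A[mid]=22>19: swap A[3],A[12]; hi=11 → 3 7 9 11 12 13 14 15 16 17 18 19 22
A[mid]=11<19: swap A[3],A[3]; lo=4,mid=4 → 3 7 9 11 12 13 14 15 16 17 18 19 22
A[mid]=12<19: swap A[4],A[4]; lo=5,mid=5 → 3 7 9 11 12 13 14 15 16 17 18 19 22
A[mid]=13<19: swap A[5],A[5]; lo=6,mid=6 → 3 7 9 11 12 13 14 15 16 17 18 19 22
A[mid]=14<19: swap A[6],A[6]; lo=7,mid=7 → 3 7 9 11 12 13 14 15 16 17 18 19 22
A[mid]=15<19: swap A[7],A[7]; lo=8,mid=8 → 3 7 9 11 12 13 14 15 16 17 18 19 22
A[mid]=16<19: swap A[8],A[8]; lo=9,mid=9 → 3 7 9 11 12 13 14 15 16 17 18 19 22
A[mid]=17<19: swap A[9],A[9]; lo=10,mid=10 → 3 7 9 11 12 13 14 15 16 17 18 19 22
A[mid]=18<19: swap A[10],A[10]; lo=11,mid=11 → 3 7 9 11 12 13 14 15 16 17 18 19 22
A[mid]=19=19: mid=12
end: lo=11, hi=11; A = 3 7 9 11 12 13 14 15 16 17 18 19 22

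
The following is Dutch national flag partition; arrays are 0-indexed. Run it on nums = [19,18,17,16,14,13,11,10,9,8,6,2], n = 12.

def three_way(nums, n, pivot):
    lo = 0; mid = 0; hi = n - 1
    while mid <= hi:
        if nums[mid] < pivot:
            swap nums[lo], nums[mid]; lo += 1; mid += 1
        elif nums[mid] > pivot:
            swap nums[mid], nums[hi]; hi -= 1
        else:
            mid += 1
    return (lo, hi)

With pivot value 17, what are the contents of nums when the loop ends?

pivot = 17; lo=0, mid=0, hi=11
nums[mid]=19>17: swap nums[0],nums[11]; hi=10 → [2,18,17,16,14,13,11,10,9,8,6,19]
nums[mid]=2<17: swap nums[0],nums[0]; lo=1,mid=1 → [2,18,17,16,14,13,11,10,9,8,6,19]
nums[mid]=18>17: swap nums[1],nums[10]; hi=9 → [2,6,17,16,14,13,11,10,9,8,18,19]
nums[mid]=6<17: swap nums[1],nums[1]; lo=2,mid=2 → [2,6,17,16,14,13,11,10,9,8,18,19]
nums[mid]=17=17: mid=3
nums[mid]=16<17: swap nums[2],nums[3]; lo=3,mid=4 → [2,6,16,17,14,13,11,10,9,8,18,19]
nums[mid]=14<17: swap nums[3],nums[4]; lo=4,mid=5 → [2,6,16,14,17,13,11,10,9,8,18,19]
nums[mid]=13<17: swap nums[4],nums[5]; lo=5,mid=6 → [2,6,16,14,13,17,11,10,9,8,18,19]
nums[mid]=11<17: swap nums[5],nums[6]; lo=6,mid=7 → [2,6,16,14,13,11,17,10,9,8,18,19]
nums[mid]=10<17: swap nums[6],nums[7]; lo=7,mid=8 → [2,6,16,14,13,11,10,17,9,8,18,19]
nums[mid]=9<17: swap nums[7],nums[8]; lo=8,mid=9 → [2,6,16,14,13,11,10,9,17,8,18,19]
nums[mid]=8<17: swap nums[8],nums[9]; lo=9,mid=10 → [2,6,16,14,13,11,10,9,8,17,18,19]
end: lo=9, hi=9; nums = [2,6,16,14,13,11,10,9,8,17,18,19]

[2,6,16,14,13,11,10,9,8,17,18,19]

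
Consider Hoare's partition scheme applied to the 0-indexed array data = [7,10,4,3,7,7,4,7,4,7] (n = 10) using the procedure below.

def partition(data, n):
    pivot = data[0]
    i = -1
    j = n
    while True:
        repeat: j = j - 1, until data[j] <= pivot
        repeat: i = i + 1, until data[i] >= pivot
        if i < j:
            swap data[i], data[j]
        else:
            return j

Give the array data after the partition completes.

[7,4,4,3,7,4,7,7,10,7]

pivot=7
j stops at 9 (7), i stops at 0 (7); swap ⇒ [7,10,4,3,7,7,4,7,4,7]
j stops at 8 (4), i stops at 1 (10); swap ⇒ [7,4,4,3,7,7,4,7,10,7]
j stops at 7 (7), i stops at 4 (7); swap ⇒ [7,4,4,3,7,7,4,7,10,7]
j stops at 6 (4), i stops at 5 (7); swap ⇒ [7,4,4,3,7,4,7,7,10,7]
j stops at 5, i stops at 6; i≥j ⇒ return 5. data=[7,4,4,3,7,4,7,7,10,7]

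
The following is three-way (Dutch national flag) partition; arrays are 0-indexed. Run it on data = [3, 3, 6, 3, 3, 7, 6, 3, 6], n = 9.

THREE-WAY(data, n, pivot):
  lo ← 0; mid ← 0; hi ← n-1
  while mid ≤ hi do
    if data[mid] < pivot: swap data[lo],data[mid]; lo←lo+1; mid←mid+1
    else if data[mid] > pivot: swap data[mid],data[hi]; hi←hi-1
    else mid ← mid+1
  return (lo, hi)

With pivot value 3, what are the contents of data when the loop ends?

[3, 3, 3, 3, 3, 6, 7, 6, 6]

lo=0 mid=0 hi=8
3=3: mid=1
3=3: mid=2
6>3: swap(2,8), hi=7 ⇒ [3, 3, 6, 3, 3, 7, 6, 3, 6]
6>3: swap(2,7), hi=6 ⇒ [3, 3, 3, 3, 3, 7, 6, 6, 6]
3=3: mid=3
3=3: mid=4
3=3: mid=5
7>3: swap(5,6), hi=5 ⇒ [3, 3, 3, 3, 3, 6, 7, 6, 6]
6>3: swap(5,5), hi=4 ⇒ [3, 3, 3, 3, 3, 6, 7, 6, 6]
done. lo=0 hi=4; data=[3, 3, 3, 3, 3, 6, 7, 6, 6]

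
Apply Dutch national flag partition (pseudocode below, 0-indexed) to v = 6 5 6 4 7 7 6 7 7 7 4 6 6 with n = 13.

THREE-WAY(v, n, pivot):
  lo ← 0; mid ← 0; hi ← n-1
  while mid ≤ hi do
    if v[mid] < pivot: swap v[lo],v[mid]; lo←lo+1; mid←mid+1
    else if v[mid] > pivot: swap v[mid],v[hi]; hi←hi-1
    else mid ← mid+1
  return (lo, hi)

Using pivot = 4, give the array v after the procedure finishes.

4 4 6 7 7 6 7 7 7 5 6 6 6

lo=0 mid=0 hi=12
6>4: swap(0,12), hi=11 ⇒ 6 5 6 4 7 7 6 7 7 7 4 6 6
6>4: swap(0,11), hi=10 ⇒ 6 5 6 4 7 7 6 7 7 7 4 6 6
6>4: swap(0,10), hi=9 ⇒ 4 5 6 4 7 7 6 7 7 7 6 6 6
4=4: mid=1
5>4: swap(1,9), hi=8 ⇒ 4 7 6 4 7 7 6 7 7 5 6 6 6
7>4: swap(1,8), hi=7 ⇒ 4 7 6 4 7 7 6 7 7 5 6 6 6
7>4: swap(1,7), hi=6 ⇒ 4 7 6 4 7 7 6 7 7 5 6 6 6
7>4: swap(1,6), hi=5 ⇒ 4 6 6 4 7 7 7 7 7 5 6 6 6
6>4: swap(1,5), hi=4 ⇒ 4 7 6 4 7 6 7 7 7 5 6 6 6
7>4: swap(1,4), hi=3 ⇒ 4 7 6 4 7 6 7 7 7 5 6 6 6
7>4: swap(1,3), hi=2 ⇒ 4 4 6 7 7 6 7 7 7 5 6 6 6
4=4: mid=2
6>4: swap(2,2), hi=1 ⇒ 4 4 6 7 7 6 7 7 7 5 6 6 6
done. lo=0 hi=1; v=4 4 6 7 7 6 7 7 7 5 6 6 6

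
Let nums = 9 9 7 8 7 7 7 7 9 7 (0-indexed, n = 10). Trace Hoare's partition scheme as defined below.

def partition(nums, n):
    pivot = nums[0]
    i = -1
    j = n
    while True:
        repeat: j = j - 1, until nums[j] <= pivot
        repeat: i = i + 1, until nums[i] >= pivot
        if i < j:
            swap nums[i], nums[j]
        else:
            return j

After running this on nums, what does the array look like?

7 9 7 8 7 7 7 7 9 9

pivot = nums[0] = 9; i = -1, j = 10
j→9 (nums[9]=7≤9), i→0 (nums[0]=9≥9); i<j, swap → 7 9 7 8 7 7 7 7 9 9
j→8 (nums[8]=9≤9), i→1 (nums[1]=9≥9); i<j, swap → 7 9 7 8 7 7 7 7 9 9
j→7, i→8; i≥j, return j=7. nums = 7 9 7 8 7 7 7 7 9 9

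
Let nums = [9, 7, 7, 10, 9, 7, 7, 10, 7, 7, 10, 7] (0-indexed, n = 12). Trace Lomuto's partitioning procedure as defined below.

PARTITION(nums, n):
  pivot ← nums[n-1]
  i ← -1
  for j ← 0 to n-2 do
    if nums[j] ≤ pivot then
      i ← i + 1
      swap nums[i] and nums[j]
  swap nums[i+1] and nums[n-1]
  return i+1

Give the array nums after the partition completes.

[7, 7, 7, 7, 7, 7, 7, 10, 9, 9, 10, 10]

pivot = nums[11] = 7; i = -1
j=0: nums[0]=9 > 7 → no swap
j=1: nums[1]=7 ≤ 7 → i=0, swap nums[0],nums[1] → [7, 9, 7, 10, 9, 7, 7, 10, 7, 7, 10, 7]
j=2: nums[2]=7 ≤ 7 → i=1, swap nums[1],nums[2] → [7, 7, 9, 10, 9, 7, 7, 10, 7, 7, 10, 7]
j=3: nums[3]=10 > 7 → no swap
j=4: nums[4]=9 > 7 → no swap
j=5: nums[5]=7 ≤ 7 → i=2, swap nums[2],nums[5] → [7, 7, 7, 10, 9, 9, 7, 10, 7, 7, 10, 7]
j=6: nums[6]=7 ≤ 7 → i=3, swap nums[3],nums[6] → [7, 7, 7, 7, 9, 9, 10, 10, 7, 7, 10, 7]
j=7: nums[7]=10 > 7 → no swap
j=8: nums[8]=7 ≤ 7 → i=4, swap nums[4],nums[8] → [7, 7, 7, 7, 7, 9, 10, 10, 9, 7, 10, 7]
j=9: nums[9]=7 ≤ 7 → i=5, swap nums[5],nums[9] → [7, 7, 7, 7, 7, 7, 10, 10, 9, 9, 10, 7]
j=10: nums[10]=10 > 7 → no swap
final swap nums[6],nums[11] → [7, 7, 7, 7, 7, 7, 7, 10, 9, 9, 10, 10]; return 6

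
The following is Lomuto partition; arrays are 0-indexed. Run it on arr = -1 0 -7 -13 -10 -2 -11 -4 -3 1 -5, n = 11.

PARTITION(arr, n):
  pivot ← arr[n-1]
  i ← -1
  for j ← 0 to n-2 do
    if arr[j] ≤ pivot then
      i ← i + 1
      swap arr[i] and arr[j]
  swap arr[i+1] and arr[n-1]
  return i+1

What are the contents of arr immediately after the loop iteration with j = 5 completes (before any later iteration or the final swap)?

-7 -13 -10 0 -1 -2 -11 -4 -3 1 -5

pivot = arr[10] = -5; i = -1
j=0: arr[0]=-1 > -5 → no swap
j=1: arr[1]=0 > -5 → no swap
j=2: arr[2]=-7 ≤ -5 → i=0, swap arr[0],arr[2] → -7 0 -1 -13 -10 -2 -11 -4 -3 1 -5
j=3: arr[3]=-13 ≤ -5 → i=1, swap arr[1],arr[3] → -7 -13 -1 0 -10 -2 -11 -4 -3 1 -5
j=4: arr[4]=-10 ≤ -5 → i=2, swap arr[2],arr[4] → -7 -13 -10 0 -1 -2 -11 -4 -3 1 -5
j=5: arr[5]=-2 > -5 → no swap
(after j=5) arr = -7 -13 -10 0 -1 -2 -11 -4 -3 1 -5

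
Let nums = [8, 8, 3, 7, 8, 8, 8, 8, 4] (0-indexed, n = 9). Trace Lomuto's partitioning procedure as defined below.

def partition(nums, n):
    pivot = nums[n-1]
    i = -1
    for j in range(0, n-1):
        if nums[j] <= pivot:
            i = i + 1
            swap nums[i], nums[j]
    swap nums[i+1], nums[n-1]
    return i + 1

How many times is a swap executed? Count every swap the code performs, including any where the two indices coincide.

2

pivot = nums[8] = 4; i = -1
j=0: nums[0]=8 > 4 → no swap
j=1: nums[1]=8 > 4 → no swap
j=2: nums[2]=3 ≤ 4 → i=0, swap nums[0],nums[2] → [3, 8, 8, 7, 8, 8, 8, 8, 4]
j=3: nums[3]=7 > 4 → no swap
j=4: nums[4]=8 > 4 → no swap
j=5: nums[5]=8 > 4 → no swap
j=6: nums[6]=8 > 4 → no swap
j=7: nums[7]=8 > 4 → no swap
final swap nums[1],nums[8] → [3, 4, 8, 7, 8, 8, 8, 8, 8]; return 1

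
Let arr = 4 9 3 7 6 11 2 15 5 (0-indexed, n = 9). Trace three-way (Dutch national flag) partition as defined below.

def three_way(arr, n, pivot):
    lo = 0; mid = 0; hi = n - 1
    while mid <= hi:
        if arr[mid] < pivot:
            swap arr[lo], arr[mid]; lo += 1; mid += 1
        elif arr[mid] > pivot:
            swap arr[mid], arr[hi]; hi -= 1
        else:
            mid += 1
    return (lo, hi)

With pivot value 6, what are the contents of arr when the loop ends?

pivot = 6; lo=0, mid=0, hi=8
arr[mid]=4<6: swap arr[0],arr[0]; lo=1,mid=1 → 4 9 3 7 6 11 2 15 5
arr[mid]=9>6: swap arr[1],arr[8]; hi=7 → 4 5 3 7 6 11 2 15 9
arr[mid]=5<6: swap arr[1],arr[1]; lo=2,mid=2 → 4 5 3 7 6 11 2 15 9
arr[mid]=3<6: swap arr[2],arr[2]; lo=3,mid=3 → 4 5 3 7 6 11 2 15 9
arr[mid]=7>6: swap arr[3],arr[7]; hi=6 → 4 5 3 15 6 11 2 7 9
arr[mid]=15>6: swap arr[3],arr[6]; hi=5 → 4 5 3 2 6 11 15 7 9
arr[mid]=2<6: swap arr[3],arr[3]; lo=4,mid=4 → 4 5 3 2 6 11 15 7 9
arr[mid]=6=6: mid=5
arr[mid]=11>6: swap arr[5],arr[5]; hi=4 → 4 5 3 2 6 11 15 7 9
end: lo=4, hi=4; arr = 4 5 3 2 6 11 15 7 9

4 5 3 2 6 11 15 7 9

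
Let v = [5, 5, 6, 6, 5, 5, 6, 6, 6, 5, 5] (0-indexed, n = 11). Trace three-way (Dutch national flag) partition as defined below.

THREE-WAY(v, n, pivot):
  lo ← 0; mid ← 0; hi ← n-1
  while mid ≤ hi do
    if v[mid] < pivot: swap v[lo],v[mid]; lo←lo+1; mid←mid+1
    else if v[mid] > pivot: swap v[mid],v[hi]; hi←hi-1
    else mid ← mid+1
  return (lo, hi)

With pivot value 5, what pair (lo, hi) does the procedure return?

pivot = 5; lo=0, mid=0, hi=10
v[mid]=5=5: mid=1
v[mid]=5=5: mid=2
v[mid]=6>5: swap v[2],v[10]; hi=9 → [5, 5, 5, 6, 5, 5, 6, 6, 6, 5, 6]
v[mid]=5=5: mid=3
v[mid]=6>5: swap v[3],v[9]; hi=8 → [5, 5, 5, 5, 5, 5, 6, 6, 6, 6, 6]
v[mid]=5=5: mid=4
v[mid]=5=5: mid=5
v[mid]=5=5: mid=6
v[mid]=6>5: swap v[6],v[8]; hi=7 → [5, 5, 5, 5, 5, 5, 6, 6, 6, 6, 6]
v[mid]=6>5: swap v[6],v[7]; hi=6 → [5, 5, 5, 5, 5, 5, 6, 6, 6, 6, 6]
v[mid]=6>5: swap v[6],v[6]; hi=5 → [5, 5, 5, 5, 5, 5, 6, 6, 6, 6, 6]
end: lo=0, hi=5; v = [5, 5, 5, 5, 5, 5, 6, 6, 6, 6, 6]

(0, 5)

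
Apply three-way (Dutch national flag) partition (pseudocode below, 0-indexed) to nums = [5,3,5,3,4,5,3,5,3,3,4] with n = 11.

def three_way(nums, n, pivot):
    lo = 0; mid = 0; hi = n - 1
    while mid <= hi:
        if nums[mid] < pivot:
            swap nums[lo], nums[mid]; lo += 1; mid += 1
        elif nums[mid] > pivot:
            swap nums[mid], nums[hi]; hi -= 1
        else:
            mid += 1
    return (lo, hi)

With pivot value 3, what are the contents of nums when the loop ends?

[3,3,3,3,3,5,5,4,5,4,5]

lo=0 mid=0 hi=10
5>3: swap(0,10), hi=9 ⇒ [4,3,5,3,4,5,3,5,3,3,5]
4>3: swap(0,9), hi=8 ⇒ [3,3,5,3,4,5,3,5,3,4,5]
3=3: mid=1
3=3: mid=2
5>3: swap(2,8), hi=7 ⇒ [3,3,3,3,4,5,3,5,5,4,5]
3=3: mid=3
3=3: mid=4
4>3: swap(4,7), hi=6 ⇒ [3,3,3,3,5,5,3,4,5,4,5]
5>3: swap(4,6), hi=5 ⇒ [3,3,3,3,3,5,5,4,5,4,5]
3=3: mid=5
5>3: swap(5,5), hi=4 ⇒ [3,3,3,3,3,5,5,4,5,4,5]
done. lo=0 hi=4; nums=[3,3,3,3,3,5,5,4,5,4,5]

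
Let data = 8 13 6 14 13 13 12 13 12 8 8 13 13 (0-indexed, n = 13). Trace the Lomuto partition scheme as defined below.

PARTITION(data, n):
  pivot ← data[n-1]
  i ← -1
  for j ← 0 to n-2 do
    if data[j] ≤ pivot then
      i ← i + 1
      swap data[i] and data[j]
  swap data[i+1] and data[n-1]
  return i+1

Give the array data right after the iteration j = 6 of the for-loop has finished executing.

pivot=13, i=-1
j=0: 8≤13, i=0, swap(0,0) ⇒ 8 13 6 14 13 13 12 13 12 8 8 13 13
j=1: 13≤13, i=1, swap(1,1) ⇒ 8 13 6 14 13 13 12 13 12 8 8 13 13
j=2: 6≤13, i=2, swap(2,2) ⇒ 8 13 6 14 13 13 12 13 12 8 8 13 13
j=3: 14>13, skip
j=4: 13≤13, i=3, swap(3,4) ⇒ 8 13 6 13 14 13 12 13 12 8 8 13 13
j=5: 13≤13, i=4, swap(4,5) ⇒ 8 13 6 13 13 14 12 13 12 8 8 13 13
j=6: 12≤13, i=5, swap(5,6) ⇒ 8 13 6 13 13 12 14 13 12 8 8 13 13
(after j=6) data = 8 13 6 13 13 12 14 13 12 8 8 13 13

8 13 6 13 13 12 14 13 12 8 8 13 13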